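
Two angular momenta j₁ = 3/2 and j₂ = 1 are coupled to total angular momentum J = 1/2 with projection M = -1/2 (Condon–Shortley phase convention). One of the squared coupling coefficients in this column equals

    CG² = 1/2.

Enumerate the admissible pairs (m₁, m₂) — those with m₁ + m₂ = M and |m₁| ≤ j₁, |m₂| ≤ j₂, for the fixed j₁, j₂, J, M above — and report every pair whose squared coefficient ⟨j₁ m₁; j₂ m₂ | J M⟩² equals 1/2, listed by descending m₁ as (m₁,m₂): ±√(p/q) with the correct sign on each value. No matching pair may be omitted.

Admissible pairs with m₁+m₂ = M = -1/2: (-3/2,1), (-1/2,0), (1/2,-1)
  (m₁,m₂)=(1/2,-1): CG² = 1/6, CG = +√(1/6)
  (m₁,m₂)=(-1/2,0): CG² = 1/3, CG = −√(1/3)
  (m₁,m₂)=(-3/2,1): CG² = 1/2, CG = +√(1/2)   ← matches the target
Pairs with CG² = 1/2: (-3/2,1): +√(1/2)

(-3/2,1): +√(1/2)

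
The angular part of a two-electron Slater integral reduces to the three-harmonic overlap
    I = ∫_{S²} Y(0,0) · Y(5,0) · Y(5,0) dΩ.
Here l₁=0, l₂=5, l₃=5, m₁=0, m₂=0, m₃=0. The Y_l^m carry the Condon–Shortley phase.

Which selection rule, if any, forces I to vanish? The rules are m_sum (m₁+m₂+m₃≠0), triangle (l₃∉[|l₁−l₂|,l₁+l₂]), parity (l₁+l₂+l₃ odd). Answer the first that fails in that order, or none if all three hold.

m₁+m₂+m₃ = 0 + 0 + 0 = 0  ✓
triangle: |0−5|=5 ≤ l₃=5 ≤ 0+5=5  ✓
parity: l₁+l₂+l₃ = 10 is even  ✓

none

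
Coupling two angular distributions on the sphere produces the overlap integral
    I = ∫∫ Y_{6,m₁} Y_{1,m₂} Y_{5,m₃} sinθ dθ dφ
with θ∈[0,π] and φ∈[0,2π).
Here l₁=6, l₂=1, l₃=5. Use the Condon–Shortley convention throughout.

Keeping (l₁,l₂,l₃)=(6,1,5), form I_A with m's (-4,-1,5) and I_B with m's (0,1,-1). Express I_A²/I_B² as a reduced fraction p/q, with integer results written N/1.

l's match ⇒ only the (l;m) 3-j factors differ between A and B.
A: triangle coeff Δ(6,1,5) = 1/858; Σ_t [0,0]: t=0:+1/7257600 = 1/7257600; (3j)²=1/858 [(6 1 5; -4 -1 5)], sign=+1
B: triangle coeff Δ(6,1,5) = 1/858; Σ_t [2,2]: t=2:+1/34560 = 1/34560; (3j)²=5/286 [(6 1 5; 0 1 -1)], sign=+1
I_A²/I_B² = (1/858)/(5/286) = 1/15

1/15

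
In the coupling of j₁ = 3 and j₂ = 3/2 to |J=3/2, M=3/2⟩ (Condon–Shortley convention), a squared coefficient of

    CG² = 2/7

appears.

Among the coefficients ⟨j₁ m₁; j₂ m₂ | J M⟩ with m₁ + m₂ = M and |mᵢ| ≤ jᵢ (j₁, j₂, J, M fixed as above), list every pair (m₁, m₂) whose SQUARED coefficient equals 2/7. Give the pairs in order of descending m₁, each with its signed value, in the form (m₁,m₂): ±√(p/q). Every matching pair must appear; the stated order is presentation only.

Admissible pairs with m₁+m₂ = M = 3/2: (0,3/2), (1,1/2), (2,-1/2), (3,-3/2)
  (m₁,m₂)=(3,-3/2): CG² = 4/7, CG = +√(4/7)
  (m₁,m₂)=(2,-1/2): CG² = 2/7, CG = −√(2/7)   ← matches the target
  (m₁,m₂)=(1,1/2): CG² = 4/35, CG = +√(4/35)
  (m₁,m₂)=(0,3/2): CG² = 1/35, CG = −√(1/35)
Pairs with CG² = 2/7: (2,-1/2): −√(2/7)

(2,-1/2): −√(2/7)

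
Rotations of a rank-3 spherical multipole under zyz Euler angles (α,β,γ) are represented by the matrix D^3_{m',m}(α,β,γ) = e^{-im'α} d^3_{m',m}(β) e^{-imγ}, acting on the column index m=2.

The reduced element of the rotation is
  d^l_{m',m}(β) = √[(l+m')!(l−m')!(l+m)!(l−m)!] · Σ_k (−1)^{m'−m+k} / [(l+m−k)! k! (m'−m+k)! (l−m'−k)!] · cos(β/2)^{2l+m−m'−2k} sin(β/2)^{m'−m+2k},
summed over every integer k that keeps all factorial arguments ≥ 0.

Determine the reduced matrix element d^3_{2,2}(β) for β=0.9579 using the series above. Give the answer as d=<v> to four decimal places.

d=-0.1701

d^3_{2,2}(β=0.9579) via the finite sum:
With c≡cos(β/2)=0.887479 and s≡sin(β/2)=0.460848, N=[120·1·120·1]^{1/2}=120.000000
The bounds max(0,m−m')=0 and min(l+m,l−m')=1 give 2 terms
  k=0: (−1)^0·120.0000/(120)·0.8875^6·0.4608^0 = +0.488595
  k=1: (−1)^1·120.0000/(24)·0.8875^4·0.4608^2 = -0.658745
d^3_{2,2}(0.9579) = +0.488595 -0.658745 = -0.170150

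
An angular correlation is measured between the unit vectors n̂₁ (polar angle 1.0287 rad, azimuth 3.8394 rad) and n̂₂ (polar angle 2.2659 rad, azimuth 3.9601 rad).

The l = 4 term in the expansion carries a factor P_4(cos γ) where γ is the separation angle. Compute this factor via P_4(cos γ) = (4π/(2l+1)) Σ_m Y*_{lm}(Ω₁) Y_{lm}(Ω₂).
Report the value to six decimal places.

0.032015

Summing Y*_{l m}(θ₁,φ₁)·Y_{l m}(θ₂,φ₂) over m ∈ [−4, 4]; prefactor 4π/(2·4+1) = 1.396263:
  m=-4: Y*=-0.22382 + 0.08179j  Y=-0.15260 + 0.02033j  product 0.03249 - 0.01703j
  m=-3: Y*=0.20263 - 0.35175j  Y=-0.28096 - 0.23004j  product -0.13785 + 0.05222j
  m=-2: Y*=0.03694 + 0.20868j  Y=-0.02443 - 0.36842j  product 0.07598 - 0.01871j
  m=-1: Y*=0.18211 + 0.15271j  Y=-0.02045 + 0.02185j  product -0.00706 + 0.00086j
  m=+0: Y*=-0.26506 + 0.00000j  Y=-0.36144 + 0.00000j  product 0.09581 + 0.00000j
  m=+1: Y*=-0.18211 + 0.15271j  Y=0.02045 + 0.02185j  product -0.00706 - 0.00086j
  m=+2: Y*=0.03694 - 0.20868j  Y=-0.02443 + 0.36842j  product 0.07598 + 0.01871j
  m=+3: Y*=-0.20263 - 0.35175j  Y=0.28096 - 0.23004j  product -0.13785 - 0.05222j
  m=+4: Y*=-0.22382 - 0.08179j  Y=-0.15260 - 0.02033j  product 0.03249 + 0.01703j
Total Σ_m = 0.02293 + 0.00000j. Multiply by 1.396263: 0.03201 + 0.00000j. P_4(cos γ) = 0.032015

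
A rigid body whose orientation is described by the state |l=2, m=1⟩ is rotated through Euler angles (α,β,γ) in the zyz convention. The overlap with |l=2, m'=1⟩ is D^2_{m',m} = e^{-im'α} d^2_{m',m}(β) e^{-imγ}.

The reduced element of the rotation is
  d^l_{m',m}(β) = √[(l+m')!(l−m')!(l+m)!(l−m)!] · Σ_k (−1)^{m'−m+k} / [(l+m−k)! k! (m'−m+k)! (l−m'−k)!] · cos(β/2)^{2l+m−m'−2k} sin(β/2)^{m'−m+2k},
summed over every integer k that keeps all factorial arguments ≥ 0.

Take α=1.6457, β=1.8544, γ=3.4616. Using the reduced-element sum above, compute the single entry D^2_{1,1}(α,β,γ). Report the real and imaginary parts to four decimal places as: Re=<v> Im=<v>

D^2_{1,1}(1.6457,1.8544,3.4616) = e^{-i·1·1.6457}·d^2_{1,1}(1.8544)·e^{-i·1·3.4616}. Compute d first:
c=cos(1.854400/2)=0.600076, s=sin(1.854400/2)=0.799943; N=√[6·1·6·1]=6.000000
k∈{0,1} keeps every argument non-negative
  k=0: (−1)^0·6.0000/(6)·0.6001^4·0.7999^0 = +0.129666
  k=1: (−1)^1·6.0000/(2)·0.6001^2·0.7999^2 = -0.691277
d^2_{1,1}(1.8544) = +0.129666 -0.691277 = -0.561611
D = (-0.074834-0.997196i)·(-0.561611)·(-0.949233+0.314574i) = -0.216066-0.518384i

Re=-0.2161 Im=-0.5184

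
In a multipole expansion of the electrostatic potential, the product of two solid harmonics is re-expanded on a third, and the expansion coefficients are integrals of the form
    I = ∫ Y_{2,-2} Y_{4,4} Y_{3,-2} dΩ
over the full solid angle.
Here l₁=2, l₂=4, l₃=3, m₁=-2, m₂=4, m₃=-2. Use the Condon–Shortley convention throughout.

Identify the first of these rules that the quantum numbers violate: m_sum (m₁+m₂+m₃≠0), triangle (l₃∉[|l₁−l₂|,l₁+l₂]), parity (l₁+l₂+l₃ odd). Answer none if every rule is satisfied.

parity

Σmᵢ = 0  ✓
l₃∈[|l₁−l₂|,l₁+l₂]=[2,6], have l₃=3  ✓
Σlᵢ = 9 ⇒ odd  ✗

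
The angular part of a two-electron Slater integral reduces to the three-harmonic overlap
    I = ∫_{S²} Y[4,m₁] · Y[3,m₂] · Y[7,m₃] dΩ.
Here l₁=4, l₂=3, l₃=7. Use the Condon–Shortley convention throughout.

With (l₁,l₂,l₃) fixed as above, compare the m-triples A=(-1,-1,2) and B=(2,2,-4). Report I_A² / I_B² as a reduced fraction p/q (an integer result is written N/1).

l's match ⇒ only the (l;m) 3-j factors differ between A and B.
A: triangle coeff Δ(4,3,7) = 1/45045; Σ_t [0,0]: t=0:+1/34560 = 1/34560; (3j)²=4/143 [(4 3 7; -1 -1 2)], sign=-1
B: triangle coeff Δ(4,3,7) = 1/45045; Σ_t [0,0]: t=0:+1/172800 = 1/172800; (3j)²=2/65 [(4 3 7; 2 2 -4)], sign=-1
I_A²/I_B² = (4/143)/(2/65) = 10/11

10/11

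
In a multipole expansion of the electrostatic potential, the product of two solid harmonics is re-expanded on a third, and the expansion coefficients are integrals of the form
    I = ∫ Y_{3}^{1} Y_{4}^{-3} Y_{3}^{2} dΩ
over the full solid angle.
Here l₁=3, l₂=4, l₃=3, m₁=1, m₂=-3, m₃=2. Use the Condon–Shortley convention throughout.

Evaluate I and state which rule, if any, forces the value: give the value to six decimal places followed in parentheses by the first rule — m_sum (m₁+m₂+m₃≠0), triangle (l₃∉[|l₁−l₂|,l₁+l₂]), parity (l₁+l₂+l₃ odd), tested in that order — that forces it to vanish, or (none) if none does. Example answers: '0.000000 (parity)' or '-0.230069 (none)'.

Rules hold: Σm=0, L=10 even, 1≤3≤7.
N = 7·9·7 = 441
Δ = 4!·2!·4!/11! = 1/34650
Racah Σ t=1..3: t=1:−1/72 t=2:+1/16 t=3:−1/72 = 5/144
⇒ 3j(3 4 3; 0 0 0)² = 2/77, sgn -1
Racah Σ t=0..1: t=0:+1/288 t=1:−1/144 = -1/288
⇒ 3j(3 4 3; 1 -3 2)² = 1/99, sgn +1
4πI² = N·(3j₀)²·(3jₘ)² = 14/121
I = -1·√(0.115702/4π) = -0.09595473
No selection rule forces the value: the integral is nonzero (none).

-0.095955 (none)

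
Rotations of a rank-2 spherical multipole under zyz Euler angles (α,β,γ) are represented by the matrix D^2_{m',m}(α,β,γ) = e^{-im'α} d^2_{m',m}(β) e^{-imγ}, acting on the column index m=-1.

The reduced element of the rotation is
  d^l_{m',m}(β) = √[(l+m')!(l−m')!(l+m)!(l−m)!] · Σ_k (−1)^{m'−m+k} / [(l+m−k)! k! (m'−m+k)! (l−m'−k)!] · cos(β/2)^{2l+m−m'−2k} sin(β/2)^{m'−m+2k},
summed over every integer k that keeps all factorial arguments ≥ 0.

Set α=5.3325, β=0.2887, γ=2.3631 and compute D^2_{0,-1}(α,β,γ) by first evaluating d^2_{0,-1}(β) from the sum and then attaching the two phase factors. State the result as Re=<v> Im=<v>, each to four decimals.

Re=0.2380 Im=-0.2347

Split into d^2_{0,-1}(β=0.2887) × two z-phases.
With c≡cos(β/2)=0.989600 and s≡sin(β/2)=0.143849, N=[2·2·1·6]^{1/2}=4.898979
The bounds max(0,m−m')=0 and min(l+m,l−m')=1 give 2 terms
  k=0: (−1)^1·4.8990/(2)·0.9896^3·0.1438^1 = -0.341477
  k=1: (−1)^2·4.8990/(2)·0.9896^1·0.1438^3 = +0.007215
d^2_{0,-1}(0.2887) = -0.341477 +0.007215 = -0.334262
Attach z-rotation phases: D = e^{-i(0)(5.3325)}·(-0.334262)·e^{-i(-1)(2.3631)} = +0.237985-0.234721i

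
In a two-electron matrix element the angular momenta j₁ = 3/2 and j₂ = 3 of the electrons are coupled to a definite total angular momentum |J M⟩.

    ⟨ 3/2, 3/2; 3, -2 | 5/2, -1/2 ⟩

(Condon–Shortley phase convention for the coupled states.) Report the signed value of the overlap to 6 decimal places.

+√(3/7) = +0.654654

√[6·2!1!4!/8! · 3!0!1!5!2!3!] = √(432/7)
  +(−1)^0/∏(0,2,0,1,1,3)! = 1/12  (running 1/12)
⟨..|..⟩ = √(432/7)·(1/12) = +0.654654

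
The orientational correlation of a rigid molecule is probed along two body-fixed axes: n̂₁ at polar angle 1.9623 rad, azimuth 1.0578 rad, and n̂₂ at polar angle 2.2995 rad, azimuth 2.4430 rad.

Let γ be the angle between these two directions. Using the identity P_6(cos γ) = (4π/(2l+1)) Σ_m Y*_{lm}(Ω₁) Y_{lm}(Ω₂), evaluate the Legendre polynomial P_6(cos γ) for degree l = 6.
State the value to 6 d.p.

Expand P_6 via completeness: Σ_{m} conj(Y_{6,m}) at Ω₁ times Y_{6,m} at Ω₂ —
  [-6]  conj(Y_{6,-6})(Ω₁) = 0.30069 + 0.01915j ; Y_{6,-6}(Ω₂) = -0.04145 - 0.07225j ; Δ = -0.01108 - 0.02252j
  [-5]  conj(Y_{6,-5})(Ω₁) = -0.23491 + 0.36121j ; Y_{6,-5}(Ω₂) = -0.24180 - 0.08864j ; Δ = 0.08882 - 0.06652j
  [-4]  conj(Y_{6,-4})(Ω₁) = -0.07252 - 0.13890j ; Y_{6,-4}(Ω₂) = -0.40299 + 0.14584j ; Δ = 0.04948 + 0.04540j
  [-3]  conj(Y_{6,-3})(Ω₁) = -0.27436 - 0.00873j ; Y_{6,-3}(Ω₂) = -0.16950 + 0.29265j ; Δ = 0.04906 - 0.07881j
  [-2]  conj(Y_{6,-2})(Ω₁) = 0.13286 - 0.21924j ; Y_{6,-2}(Ω₂) = -0.01544 - 0.08802j ; Δ = -0.02135 - 0.00831j
  [-1]  conj(Y_{6,-1})(Ω₁) = -0.09496 - 0.16858j ; Y_{6,-1}(Ω₂) = -0.28431 - 0.23879j ; Δ = -0.01326 + 0.07060j
  [+0]  conj(Y_{6,0})(Ω₁) = 0.27483 + 0.00000j ; Y_{6,0}(Ω₂) = -0.01506 + 0.00000j ; Δ = -0.00414 + 0.00000j
  [+1]  conj(Y_{6,1})(Ω₁) = 0.09496 - 0.16858j ; Y_{6,1}(Ω₂) = 0.28431 - 0.23879j ; Δ = -0.01326 - 0.07060j
  [+2]  conj(Y_{6,2})(Ω₁) = 0.13286 + 0.21924j ; Y_{6,2}(Ω₂) = -0.01544 + 0.08802j ; Δ = -0.02135 + 0.00831j
  [+3]  conj(Y_{6,3})(Ω₁) = 0.27436 - 0.00873j ; Y_{6,3}(Ω₂) = 0.16950 + 0.29265j ; Δ = 0.04906 + 0.07881j
  [+4]  conj(Y_{6,4})(Ω₁) = -0.07252 + 0.13890j ; Y_{6,4}(Ω₂) = -0.40299 - 0.14584j ; Δ = 0.04948 - 0.04540j
  [+5]  conj(Y_{6,5})(Ω₁) = 0.23491 + 0.36121j ; Y_{6,5}(Ω₂) = 0.24180 - 0.08864j ; Δ = 0.08882 + 0.06652j
  [+6]  conj(Y_{6,6})(Ω₁) = 0.30069 - 0.01915j ; Y_{6,6}(Ω₂) = -0.04145 + 0.07225j ; Δ = -0.01108 + 0.02252j
Total Σ_m = 0.27921 - 0.00000j. Multiply by 0.966644: 0.26989 - 0.00000j. P_6(cos γ) = 0.269895

0.269895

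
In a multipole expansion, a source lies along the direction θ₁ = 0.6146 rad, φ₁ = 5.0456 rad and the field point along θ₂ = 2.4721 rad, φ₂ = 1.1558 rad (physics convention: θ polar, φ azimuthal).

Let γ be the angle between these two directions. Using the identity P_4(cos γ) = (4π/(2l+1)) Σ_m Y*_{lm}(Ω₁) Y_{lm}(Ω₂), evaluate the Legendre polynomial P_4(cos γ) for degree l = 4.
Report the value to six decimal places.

0.225600

Summing Y*_{l m}(θ₁,φ₁)·Y_{l m}(θ₂,φ₂) over m ∈ [−4, 4]; prefactor 4π/(2·4+1) = 1.396263:
  m=-4: Y*=(0.011532, 0.047547)  Y=(-0.005846, 0.065378)  product (-0.003176, 0.000476)
  m=-3: Y*=(-0.164948, 0.105997)  Y=(0.222240, -0.075083)  product (-0.028699, 0.035942)
  m=-2: Y*=(-0.321089, -0.252520)  Y=(-0.287285, -0.314122)  product (0.012922, 0.173406)
  m=-1: Y*=(0.121920, -0.352252)  Y=(-0.121046, 0.274740)  product (0.082020, 0.076135)
  m=+0: Y*=(-0.151337, -0.000000)  Y=(-0.234190, 0.000000)  product (0.035442, 0.000000)
  m=+1: Y*=(-0.121920, -0.352252)  Y=(0.121046, 0.274740)  product (0.082020, -0.076135)
  m=+2: Y*=(-0.321089, 0.252520)  Y=(-0.287285, 0.314122)  product (0.012922, -0.173406)
  m=+3: Y*=(0.164948, 0.105997)  Y=(-0.222240, -0.075083)  product (-0.028699, -0.035942)
  m=+4: Y*=(0.011532, -0.047547)  Y=(-0.005846, -0.065378)  product (-0.003176, -0.000476)
Σ over m = (0.161574, 0.000000); ×(4π/9) → (0.225600, 0.000000). Real part: 0.225600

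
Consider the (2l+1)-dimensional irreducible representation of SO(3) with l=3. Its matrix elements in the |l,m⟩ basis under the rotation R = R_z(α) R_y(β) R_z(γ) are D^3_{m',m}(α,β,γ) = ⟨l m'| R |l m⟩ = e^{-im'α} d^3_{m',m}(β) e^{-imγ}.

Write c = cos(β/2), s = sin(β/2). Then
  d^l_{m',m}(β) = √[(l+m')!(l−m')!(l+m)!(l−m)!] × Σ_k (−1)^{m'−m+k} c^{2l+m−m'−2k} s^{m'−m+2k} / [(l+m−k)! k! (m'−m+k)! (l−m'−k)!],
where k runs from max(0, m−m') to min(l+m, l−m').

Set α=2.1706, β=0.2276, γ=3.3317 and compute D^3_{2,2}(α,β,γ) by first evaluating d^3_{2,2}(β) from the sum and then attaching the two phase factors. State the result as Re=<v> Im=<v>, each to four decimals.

Re=0.0081 Im=0.8990

Split into d^3_{2,2}(β=0.2276) × two z-phases.
c=cos(0.227600/2)=0.993532, s=sin(0.227600/2)=0.113555; N=√[120·1·120·1]=120.000000
k: max(0,(2)−(2))=0 … min(3+(2),3−(2))=1
  k=0: (−1)^0·120.0000/(120)·0.9935^6·0.1136^0 = +0.961813
  k=1: (−1)^1·120.0000/(24)·0.9935^4·0.1136^2 = -0.062821
d^3_{2,2}(0.2276) = +0.961813 -0.062821 = +0.898992
D = (-0.362724+0.931897i)·(+0.898992)·(+0.928585-0.371120i) = +0.008114+0.898955i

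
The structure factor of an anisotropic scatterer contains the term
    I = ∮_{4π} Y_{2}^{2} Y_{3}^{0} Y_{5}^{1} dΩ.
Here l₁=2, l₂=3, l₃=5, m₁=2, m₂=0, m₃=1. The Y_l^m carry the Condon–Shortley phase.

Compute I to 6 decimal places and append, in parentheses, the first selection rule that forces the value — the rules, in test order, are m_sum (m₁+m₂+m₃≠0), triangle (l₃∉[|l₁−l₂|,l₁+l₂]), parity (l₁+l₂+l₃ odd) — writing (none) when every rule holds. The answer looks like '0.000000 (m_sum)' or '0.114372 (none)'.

0.000000 (m_sum)

Σmᵢ = 3 ≠ 0, so the φ-integral vanishes; I = 0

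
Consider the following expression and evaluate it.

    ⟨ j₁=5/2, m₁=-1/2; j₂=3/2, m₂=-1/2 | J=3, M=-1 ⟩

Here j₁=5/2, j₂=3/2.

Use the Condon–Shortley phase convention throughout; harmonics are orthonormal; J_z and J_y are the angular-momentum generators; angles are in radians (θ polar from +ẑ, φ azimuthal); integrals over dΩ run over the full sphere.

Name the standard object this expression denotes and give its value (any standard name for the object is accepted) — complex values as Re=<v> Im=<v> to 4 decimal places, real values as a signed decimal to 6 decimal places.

Clebsch–Gordan coefficient, +√(1/60) ≈ +0.129099

This is a Clebsch–Gordan (vector-coupling) coefficient.
triangle: 1!×4!×2!/8! = 48/40320
(j±m)!: 2!×3!×1!×2!×2!×4! = 1152
prefactor² = (2J+1)×Δ×N² = 48/5
  k=0: +1/(0!×1!×3!×1!×1!×1!) = 1/6
  k=1: −1/(1!×0!×2!×0!×2!×2!) = -1/8
Σ = 1/24  ⇒  CG² = 48/5×(1/24)² = 1/60
CG = +√(1/60) = +0.129099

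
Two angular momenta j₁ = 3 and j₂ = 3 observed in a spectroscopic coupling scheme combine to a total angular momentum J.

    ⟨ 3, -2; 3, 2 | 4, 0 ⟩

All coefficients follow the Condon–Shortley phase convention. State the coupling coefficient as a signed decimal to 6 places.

√[9·2!4!4!/11! · 1!5!5!1!4!4!] = √(165888/77)
  +(−1)^1/∏(1,1,4,4,0,0)! = -1/576  (running -1/576)
  +(−1)^2/∏(2,0,3,3,1,1)! = 1/72  (running 7/576)
⟨..|..⟩ = √(165888/77)·(7/576) = +0.564076

+√(7/22) = +0.564076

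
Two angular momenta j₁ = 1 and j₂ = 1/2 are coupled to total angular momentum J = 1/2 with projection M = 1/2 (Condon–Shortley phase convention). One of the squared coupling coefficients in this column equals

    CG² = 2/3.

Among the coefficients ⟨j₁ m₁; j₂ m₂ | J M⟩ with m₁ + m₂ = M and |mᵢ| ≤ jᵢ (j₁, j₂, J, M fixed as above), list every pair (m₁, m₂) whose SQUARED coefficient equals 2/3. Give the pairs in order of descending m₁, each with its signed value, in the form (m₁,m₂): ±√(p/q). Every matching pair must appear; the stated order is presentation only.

(1,-1/2): +√(2/3)

Admissible pairs with m₁+m₂ = M = 1/2: (0,1/2), (1,-1/2)
  (m₁,m₂)=(1,-1/2): CG² = 2/3, CG = +√(2/3)   ← matches the target
  (m₁,m₂)=(0,1/2): CG² = 1/3, CG = −√(1/3)
Pairs with CG² = 2/3: (1,-1/2): +√(2/3)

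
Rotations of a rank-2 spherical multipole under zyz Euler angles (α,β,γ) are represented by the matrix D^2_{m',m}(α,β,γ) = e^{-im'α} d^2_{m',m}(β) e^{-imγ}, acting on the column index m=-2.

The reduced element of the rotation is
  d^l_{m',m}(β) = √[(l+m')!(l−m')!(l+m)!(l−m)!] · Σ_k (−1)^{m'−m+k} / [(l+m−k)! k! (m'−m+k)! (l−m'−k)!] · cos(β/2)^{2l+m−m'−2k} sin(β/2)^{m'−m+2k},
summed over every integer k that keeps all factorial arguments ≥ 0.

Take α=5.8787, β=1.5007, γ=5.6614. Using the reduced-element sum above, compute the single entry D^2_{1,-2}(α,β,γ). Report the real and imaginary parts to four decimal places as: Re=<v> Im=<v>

Re=-0.3099 Im=0.3451

D^2_{1,-2}(5.8787,1.5007,5.6614) = e^{-i·1·5.8787}·d^2_{1,-2}(1.5007)·e^{-i·-2·5.6614}. Compute d first:
Half-angle: c=0.731450, s=0.681895. N=√(6·1·1·24)=12.000000
k∈{0} keeps every argument non-negative
  k=0: (−1)^3·12.0000/(6)·0.7315^1·0.6819^3 = -0.463839
d^2_{1,-2}(1.5007) = -0.463839
Attach z-rotation phases: D = e^{-i(1)(5.8787)}·(-0.463839)·e^{-i(-2)(5.6614)} = -0.309911+0.345111i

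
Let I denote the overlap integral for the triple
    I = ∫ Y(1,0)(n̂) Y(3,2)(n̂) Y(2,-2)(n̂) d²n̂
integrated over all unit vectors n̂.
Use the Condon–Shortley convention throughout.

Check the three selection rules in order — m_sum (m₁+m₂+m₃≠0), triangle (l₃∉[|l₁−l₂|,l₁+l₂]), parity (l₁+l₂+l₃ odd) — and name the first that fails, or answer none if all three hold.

Σmᵢ = 0  ✓
l₃∈[|l₁−l₂|,l₁+l₂]=[2,4], have l₃=2  ✓
Σlᵢ = 6 ⇒ even  ✓

none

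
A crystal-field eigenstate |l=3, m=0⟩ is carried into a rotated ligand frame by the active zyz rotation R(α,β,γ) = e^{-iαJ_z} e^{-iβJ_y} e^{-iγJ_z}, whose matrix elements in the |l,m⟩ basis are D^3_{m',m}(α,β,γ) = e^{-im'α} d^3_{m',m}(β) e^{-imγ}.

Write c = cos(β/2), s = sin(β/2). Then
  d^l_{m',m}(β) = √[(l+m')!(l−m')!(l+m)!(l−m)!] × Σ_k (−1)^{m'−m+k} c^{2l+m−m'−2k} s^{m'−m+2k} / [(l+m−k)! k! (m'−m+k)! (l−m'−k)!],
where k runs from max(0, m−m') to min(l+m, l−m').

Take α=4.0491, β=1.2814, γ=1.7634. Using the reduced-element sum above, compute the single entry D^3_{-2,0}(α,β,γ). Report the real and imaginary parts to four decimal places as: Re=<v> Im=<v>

First d^3_{-2,0}(β=1.2814), then the phase factors e^{-i(-2)α} and e^{-i(0)γ}:
Half-angle: c=0.801678, s=0.597757. N=√(1·120·6·6)=65.726707
The bounds max(0,m−m')=2 and min(l+m,l−m')=3 give 2 terms
  k=2: (−1)^0·65.7267/(12)·0.8017^4·0.5978^2 = +0.808367
  k=3: (−1)^1·65.7267/(12)·0.8017^2·0.5978^4 = -0.449426
d^3_{-2,0}(1.2814) = +0.808367 -0.449426 = +0.358941
D = (-0.241798+0.970327i)·(+0.358941)·(+1.000000+0.000000i) = -0.086791+0.348290i

Re=-0.0868 Im=0.3483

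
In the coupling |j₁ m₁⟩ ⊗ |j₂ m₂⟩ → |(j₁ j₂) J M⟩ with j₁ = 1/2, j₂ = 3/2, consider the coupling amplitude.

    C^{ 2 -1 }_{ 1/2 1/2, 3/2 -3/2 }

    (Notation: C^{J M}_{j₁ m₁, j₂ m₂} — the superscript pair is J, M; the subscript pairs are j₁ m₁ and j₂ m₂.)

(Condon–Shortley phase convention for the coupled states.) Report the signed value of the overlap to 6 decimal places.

triangle: 0!*1!*3!/5! = 6/120
(j±m)!: 1!*0!*0!*3!*1!*3! = 36
prefactor² = (2J+1)*Δ*N² = 9
  k=0: +1/(0!*0!*0!*0!*1!*3!) = 1/6
Σ = 1/6  ⇒  CG² = 9*(1/6)² = 1/4
CG = +√(1/4) = +0.500000

+√(1/4) ≈ +0.500000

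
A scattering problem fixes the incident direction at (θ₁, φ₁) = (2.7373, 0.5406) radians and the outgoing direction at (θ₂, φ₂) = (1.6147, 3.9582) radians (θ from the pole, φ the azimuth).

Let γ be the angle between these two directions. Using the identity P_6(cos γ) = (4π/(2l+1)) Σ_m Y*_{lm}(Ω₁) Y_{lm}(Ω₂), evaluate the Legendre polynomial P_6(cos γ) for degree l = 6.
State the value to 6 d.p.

0.201379

Summing Y*_{l m}(θ₁,φ₁)·Y_{l m}(θ₂,φ₂) over m ∈ [−6, 6]; prefactor 4π/(2·6+1) = 0.966644:
  m=-6: (-0.001781, -0.000182) × (0.089414, 0.471902) = (-0.000073, -0.000857)  (running Σ = (-0.000073, -0.000857))
  m=-5: (0.013120, -0.006154) × (-0.043025, 0.059090) = (-0.000201, 0.001040)  (running Σ = (-0.000274, 0.000183))
  m=-4: (-0.039533, 0.058840) × (0.345170, -0.043315) = (-0.011097, 0.022022)  (running Σ = (-0.011371, 0.022206))
  m=-3: (0.011704, -0.229279) × (0.065395, 0.054168) = (0.013185, -0.014360)  (running Σ = (0.001814, 0.007846))
  m=-2: (0.221901, 0.416426) × (-0.019576, -0.313225) = (0.126091, -0.077657)  (running Σ = (0.127905, -0.069811))
  m=-1: (-0.411288, -0.246874) × (0.061129, -0.065068) = (-0.041205, 0.011671)  (running Σ = (0.086700, -0.058140))
  m=0: (-0.114496, -0.000000) × (-0.305063, 0.000000) = (0.034928, 0.000000)  (running Σ = (0.121628, -0.058140))
  m=1: (0.411288, -0.246874) × (-0.061129, -0.065068) = (-0.041205, -0.011671)  (running Σ = (0.080423, -0.069811))
  m=2: (0.221901, -0.416426) × (-0.019576, 0.313225) = (0.126091, 0.077657)  (running Σ = (0.206514, 0.007846))
  m=3: (-0.011704, -0.229279) × (-0.065395, 0.054168) = (0.013185, 0.014360)  (running Σ = (0.219699, 0.022206))
  m=4: (-0.039533, -0.058840) × (0.345170, 0.043315) = (-0.011097, -0.022022)  (running Σ = (0.208602, 0.000183))
  m=5: (-0.013120, -0.006154) × (0.043025, 0.059090) = (-0.000201, -0.001040)  (running Σ = (0.208401, -0.000857))
  m=6: (-0.001781, 0.000182) × (0.089414, -0.471902) = (-0.000073, 0.000857)  (running Σ = (0.208328, 0.000000))
Accumulated sum (0.208328, 0.000000); after 4π/(2l+1) scaling, (0.201379, 0.000000) ⇒ P_6 = 0.201379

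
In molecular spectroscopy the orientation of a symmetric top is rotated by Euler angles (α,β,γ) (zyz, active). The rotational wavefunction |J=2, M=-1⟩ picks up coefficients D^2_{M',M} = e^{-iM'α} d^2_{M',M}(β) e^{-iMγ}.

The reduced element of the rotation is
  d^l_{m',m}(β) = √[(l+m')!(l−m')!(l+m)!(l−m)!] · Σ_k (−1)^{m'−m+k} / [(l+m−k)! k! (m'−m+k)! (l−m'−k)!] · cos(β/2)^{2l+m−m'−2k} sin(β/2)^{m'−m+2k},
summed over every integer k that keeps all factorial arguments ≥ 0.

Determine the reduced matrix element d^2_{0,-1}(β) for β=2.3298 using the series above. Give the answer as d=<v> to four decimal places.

d^2_{0,-1}(β=2.3298) via the finite sum:
c=cos(2.329800/2)=0.394842, s=sin(2.329800/2)=0.918749; N=√[2·2·1·6]=4.898979
k: max(0,(-1)−(0))=0 … min(2+(-1),2−(0))=1
  k=0: (−1)^1·4.8990/(2)·0.3948^3·0.9187^1 = -0.138530
  k=1: (−1)^2·4.8990/(2)·0.3948^1·0.9187^3 = +0.750049
d^2_{0,-1}(2.3298) = -0.138530 +0.750049 = +0.611519

d=0.6115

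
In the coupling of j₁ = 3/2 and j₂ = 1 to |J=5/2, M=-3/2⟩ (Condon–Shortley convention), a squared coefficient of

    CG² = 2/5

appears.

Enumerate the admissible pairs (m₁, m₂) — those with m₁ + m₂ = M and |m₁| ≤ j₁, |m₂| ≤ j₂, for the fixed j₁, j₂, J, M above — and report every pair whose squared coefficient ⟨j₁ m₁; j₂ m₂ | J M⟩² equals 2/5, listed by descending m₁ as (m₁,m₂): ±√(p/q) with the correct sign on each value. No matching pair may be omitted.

Admissible pairs with m₁+m₂ = M = -3/2: (-3/2,0), (-1/2,-1)
  (m₁,m₂)=(-1/2,-1): CG² = 3/5, CG = +√(3/5)
  (m₁,m₂)=(-3/2,0): CG² = 2/5, CG = +√(2/5)   ← matches the target
Pairs with CG² = 2/5: (-3/2,0): +√(2/5)

(-3/2,0): +√(2/5)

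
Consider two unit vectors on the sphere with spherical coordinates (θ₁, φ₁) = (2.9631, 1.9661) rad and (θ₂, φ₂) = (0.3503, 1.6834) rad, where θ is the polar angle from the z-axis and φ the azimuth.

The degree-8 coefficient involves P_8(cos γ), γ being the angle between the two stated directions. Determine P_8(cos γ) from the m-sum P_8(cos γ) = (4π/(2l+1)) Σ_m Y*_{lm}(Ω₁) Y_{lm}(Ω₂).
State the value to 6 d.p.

Expand P_8 via completeness: Σ_{m} conj(Y_{8,m}) at Ω₁ times Y_{8,m} at Ω₂ —
  [-8]  conj(Y_{8,-8})(Ω₁) = -0.000001-0.000000i ; Y_{8,-8}(Ω₂) = +0.000062-0.000078i ; Δ = -0.000000+0.000000i
  [-7]  conj(Y_{8,-7})(Ω₁) = -0.000004-0.000011i ; Y_{8,-7}(Ω₂) = +0.000770+0.000765i ; Δ = +0.000000-0.000000i
  [-6]  conj(Y_{8,-6})(Ω₁) = +0.000115-0.000111i ; Y_{8,-6}(Ω₂) = -0.005870+0.004704i ; Δ = -0.000000+0.000001i
  [-5]  conj(Y_{8,-5})(Ω₁) = +0.001495+0.000642i ; Y_{8,-5}(Ω₂) = -0.019857-0.031462i ; Δ = -0.000009-0.000060i
  [-4]  conj(Y_{8,-4})(Ω₁) = -0.000129+0.012365i ; Y_{8,-4}(Ω₂) = +0.121038-0.058530i ; Δ = +0.000708+0.001504i
  [-3]  conj(Y_{8,-3})(Ω₁) = -0.064207+0.026009i ; Y_{8,-3}(Ω₂) = +0.114476+0.325888i ; Δ = -0.015826-0.017947i
  [-2]  conj(Y_{8,-2})(Ω₁) = -0.191186-0.193188i ; Y_{8,-2}(Ω₂) = -0.555620+0.127289i ; Δ = +0.130817+0.083003i
  [-1]  conj(Y_{8,-1})(Ω₁) = +0.251460-0.602634i ; Y_{8,-1}(Ω₂) = -0.046124-0.407878i ; Δ = -0.257400-0.074769i
  [+0]  conj(Y_{8,0})(Ω₁) = +0.585115-0.000000i ; Y_{8,0}(Ω₂) = -0.297238+0.000000i ; Δ = -0.173919+0.000000i
  [+1]  conj(Y_{8,1})(Ω₁) = -0.251460-0.602634i ; Y_{8,1}(Ω₂) = +0.046124-0.407878i ; Δ = -0.257400+0.074769i
  [+2]  conj(Y_{8,2})(Ω₁) = -0.191186+0.193188i ; Y_{8,2}(Ω₂) = -0.555620-0.127289i ; Δ = +0.130817-0.083003i
  [+3]  conj(Y_{8,3})(Ω₁) = +0.064207+0.026009i ; Y_{8,3}(Ω₂) = -0.114476+0.325888i ; Δ = -0.015826+0.017947i
  [+4]  conj(Y_{8,4})(Ω₁) = -0.000129-0.012365i ; Y_{8,4}(Ω₂) = +0.121038+0.058530i ; Δ = +0.000708-0.001504i
  [+5]  conj(Y_{8,5})(Ω₁) = -0.001495+0.000642i ; Y_{8,5}(Ω₂) = +0.019857-0.031462i ; Δ = -0.000009+0.000060i
  [+6]  conj(Y_{8,6})(Ω₁) = +0.000115+0.000111i ; Y_{8,6}(Ω₂) = -0.005870-0.004704i ; Δ = -0.000000-0.000001i
  [+7]  conj(Y_{8,7})(Ω₁) = +0.000004-0.000011i ; Y_{8,7}(Ω₂) = -0.000770+0.000765i ; Δ = +0.000000+0.000000i
  [+8]  conj(Y_{8,8})(Ω₁) = -0.000001+0.000000i ; Y_{8,8}(Ω₂) = +0.000062+0.000078i ; Δ = -0.000000-0.000000i
Total Σ_m = -0.457339-0.000000i. Multiply by 0.739198: -0.338064-0.000000i. P_8(cos γ) = -0.338064

-0.338064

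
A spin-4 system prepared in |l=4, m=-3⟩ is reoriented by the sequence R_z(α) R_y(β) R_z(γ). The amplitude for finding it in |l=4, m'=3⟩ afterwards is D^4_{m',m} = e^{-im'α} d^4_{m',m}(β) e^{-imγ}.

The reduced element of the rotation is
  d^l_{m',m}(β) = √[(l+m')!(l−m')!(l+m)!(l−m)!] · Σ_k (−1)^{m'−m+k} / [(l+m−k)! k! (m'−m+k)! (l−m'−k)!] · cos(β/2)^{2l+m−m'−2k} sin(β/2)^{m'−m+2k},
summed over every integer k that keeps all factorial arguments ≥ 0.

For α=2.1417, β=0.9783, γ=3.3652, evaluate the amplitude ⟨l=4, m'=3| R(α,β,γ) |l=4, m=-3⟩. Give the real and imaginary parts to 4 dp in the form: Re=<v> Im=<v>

Split into d^4_{3,-3}(β=0.9783) × two z-phases.
With c≡cos(β/2)=0.882733 and s≡sin(β/2)=0.469876, N=[5040·1·1·5040]^{1/2}=5040.000000
Admissible k: 0..1 (factorial args all ≥0)
  k=0: (−1)^6·5040.0000/(720)·0.8827^2·0.4699^6 = +0.058702
  k=1: (−1)^7·5040.0000/(5040)·0.8827^0·0.4699^8 = -0.002376
d^4_{3,-3}(0.9783) = +0.058702 -0.002376 = +0.056326
Phases: e^{-i·(3)·2.1417}=+0.989947-0.141439i, e^{-i·(-3)·3.3652}=-0.783311-0.621630i ⇒ D=-0.048630-0.028422i

Re=-0.0486 Im=-0.0284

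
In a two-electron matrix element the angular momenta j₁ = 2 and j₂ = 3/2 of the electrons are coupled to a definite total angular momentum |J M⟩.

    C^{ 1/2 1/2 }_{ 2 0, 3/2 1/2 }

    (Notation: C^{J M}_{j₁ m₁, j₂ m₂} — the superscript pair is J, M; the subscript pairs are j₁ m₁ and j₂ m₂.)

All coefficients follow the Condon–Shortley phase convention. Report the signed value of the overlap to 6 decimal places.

+√(1/5) = +0.447214

triangle: 3!·1!·0!/5! = 6/120
(j±m)!: 2!·2!·2!·1!·1!·0! = 8
prefactor² = (2J+1)·Δ·N² = 4/5
  k=2: +1/(2!·1!·0!·0!·1!·0!) = 1/2
Σ = 1/2  ⇒  CG² = 4/5·(1/2)² = 1/5
CG = +√(1/5) = +0.447214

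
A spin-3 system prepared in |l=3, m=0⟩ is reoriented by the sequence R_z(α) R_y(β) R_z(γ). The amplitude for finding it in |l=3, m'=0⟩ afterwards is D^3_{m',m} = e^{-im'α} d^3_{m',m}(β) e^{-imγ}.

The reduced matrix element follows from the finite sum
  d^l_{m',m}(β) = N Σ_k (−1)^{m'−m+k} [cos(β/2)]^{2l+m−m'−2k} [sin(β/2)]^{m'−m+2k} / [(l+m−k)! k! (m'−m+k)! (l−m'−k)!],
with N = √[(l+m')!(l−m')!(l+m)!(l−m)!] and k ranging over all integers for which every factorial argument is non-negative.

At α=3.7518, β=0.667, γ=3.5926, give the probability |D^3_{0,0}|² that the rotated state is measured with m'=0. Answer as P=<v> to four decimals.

First d^3_{0,0}(β=0.6670), then the phase factors e^{-i(0)α} and e^{-i(0)γ}:
c=cos(0.667000/2)=0.944902, s=sin(0.667000/2)=0.327352; N=√[6·6·6·6]=36.000000
k: max(0,(0)−(0))=0 … min(3+(0),3−(0))=3
  k=0: (−1)^0·36.0000/(36)·0.9449^6·0.3274^0 = +0.711741
  k=1: (−1)^1·36.0000/(4)·0.9449^4·0.3274^2 = -0.768813
  k=2: (−1)^2·36.0000/(4)·0.9449^2·0.3274^4 = +0.092274
  k=3: (−1)^3·36.0000/(36)·0.9449^0·0.3274^6 = -0.001231
d^3_{0,0}(0.6670) = +0.711741 -0.768813 +0.092274 -0.001231 = +0.033970
|D^3_{0,0}|² = |d^3_{0,0}(β)|² = (+0.033970)² = 0.001154 (the z-rotation phases have unit modulus)

P=0.0012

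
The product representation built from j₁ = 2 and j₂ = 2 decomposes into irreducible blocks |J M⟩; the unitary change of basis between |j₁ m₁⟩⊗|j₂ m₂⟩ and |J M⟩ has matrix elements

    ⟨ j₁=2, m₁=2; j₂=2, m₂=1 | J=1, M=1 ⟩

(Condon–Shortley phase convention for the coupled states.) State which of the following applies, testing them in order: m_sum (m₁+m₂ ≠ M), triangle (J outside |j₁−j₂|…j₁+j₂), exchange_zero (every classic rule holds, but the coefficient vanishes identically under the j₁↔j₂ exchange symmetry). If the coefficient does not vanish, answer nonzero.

m-sum: m₁+m₂ = 2+1 = 3, M = 1  ✗ ⇒ coefficient is 0

m_sum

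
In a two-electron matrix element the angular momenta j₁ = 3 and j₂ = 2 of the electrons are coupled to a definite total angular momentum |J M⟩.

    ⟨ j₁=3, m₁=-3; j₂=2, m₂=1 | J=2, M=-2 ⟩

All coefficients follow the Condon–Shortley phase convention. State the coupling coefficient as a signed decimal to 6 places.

triangle: 3!*3!*1!/8! = 36/40320
(j±m)!: 0!*6!*3!*1!*0!*4! = 103680
prefactor² = (2J+1)*Δ*N² = 3240/7
  k=3: −1/(3!*0!*3!*0!*0!*1!) = -1/36
Σ = -1/36  ⇒  CG² = 3240/7*(-1/36)² = 5/14
CG = −√(5/14) = -0.597614

-0.597614  (= −√(5/14))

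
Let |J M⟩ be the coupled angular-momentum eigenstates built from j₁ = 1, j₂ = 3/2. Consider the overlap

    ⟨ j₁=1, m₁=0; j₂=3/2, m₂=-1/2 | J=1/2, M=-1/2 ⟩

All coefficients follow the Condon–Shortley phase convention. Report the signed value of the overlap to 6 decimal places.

-0.577350  (= −√(1/3))

j₁+j₂−J=2  J+j₁−j₂=0  J−j₁+j₂=1  j₁+j₂+J+1=4
(j₁±m₁, j₂±m₂, J±M) = (1,1,1,2,0,1)
P² = 1/3
sum k=1..1:
  [1] −1/1 = -1
S = -1
C² = P²·S² = 1/3 ; C = -0.577350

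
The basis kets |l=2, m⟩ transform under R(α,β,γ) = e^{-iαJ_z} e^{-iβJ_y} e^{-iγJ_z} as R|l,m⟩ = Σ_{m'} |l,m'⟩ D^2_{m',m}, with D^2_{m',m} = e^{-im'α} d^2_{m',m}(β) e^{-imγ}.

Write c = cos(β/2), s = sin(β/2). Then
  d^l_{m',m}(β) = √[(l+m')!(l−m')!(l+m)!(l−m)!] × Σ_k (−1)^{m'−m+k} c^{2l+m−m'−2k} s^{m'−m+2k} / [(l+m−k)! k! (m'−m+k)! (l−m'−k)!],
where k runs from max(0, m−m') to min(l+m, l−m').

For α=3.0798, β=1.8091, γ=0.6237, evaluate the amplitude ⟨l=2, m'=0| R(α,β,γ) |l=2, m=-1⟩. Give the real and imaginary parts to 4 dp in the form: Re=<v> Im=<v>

First d^2_{0,-1}(β=1.8091), then the phase factors e^{-i(0)α} and e^{-i(-1)γ}:
c=cos(1.809100/2)=0.618039, s=sin(1.809100/2)=0.786147; N=√[2·2·1·6]=4.898979
Admissible k: 0..1 (factorial args all ≥0)
  k=0: (−1)^1·4.8990/(2)·0.6180^3·0.7861^1 = -0.454598
  k=1: (−1)^2·4.8990/(2)·0.6180^1·0.7861^3 = +0.735535
d^2_{0,-1}(1.8091) = -0.454598 +0.735535 = +0.280936
Phases: e^{-i·(0)·3.0798}=+1.000000+0.000000i, e^{-i·(-1)·0.6237}=+0.811723+0.584043i ⇒ D=+0.228043+0.164079i

Re=0.2280 Im=0.1641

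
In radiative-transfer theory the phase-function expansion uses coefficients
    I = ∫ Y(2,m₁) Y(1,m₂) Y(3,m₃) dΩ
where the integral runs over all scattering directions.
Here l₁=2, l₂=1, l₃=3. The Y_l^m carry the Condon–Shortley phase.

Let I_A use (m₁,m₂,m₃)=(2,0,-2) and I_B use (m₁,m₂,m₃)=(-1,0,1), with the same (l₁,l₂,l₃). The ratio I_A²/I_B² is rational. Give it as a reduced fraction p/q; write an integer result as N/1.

l's match ⇒ only the (l;m) 3-j factors differ between A and B.
A: triangle coeff Δ(2,1,3) = 1/105; Σ_t [0,0]: t=0:+1/24 = 1/24; (3j)²=1/21 [(2 1 3; 2 0 -2)], sign=-1
B: triangle coeff Δ(2,1,3) = 1/105; Σ_t [0,0]: t=0:+1/6 = 1/6; (3j)²=8/105 [(2 1 3; -1 0 1)], sign=+1
I_A²/I_B² = (1/21)/(8/105) = 5/8

5/8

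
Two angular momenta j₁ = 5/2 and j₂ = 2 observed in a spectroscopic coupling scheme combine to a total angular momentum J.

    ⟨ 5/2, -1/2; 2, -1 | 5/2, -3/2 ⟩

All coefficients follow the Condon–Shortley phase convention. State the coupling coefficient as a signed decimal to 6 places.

−√(6/35) ≈ -0.414039

√[6·2!3!2!/8! · 2!3!1!3!1!4!] = √(216/35)
  +(−1)^0/∏(0,2,3,1,0,1)! = 1/12  (running 1/12)
  +(−1)^1/∏(1,1,2,0,1,2)! = -1/4  (running -1/6)
⟨..|..⟩ = √(216/35)·(-1/6) = -0.414039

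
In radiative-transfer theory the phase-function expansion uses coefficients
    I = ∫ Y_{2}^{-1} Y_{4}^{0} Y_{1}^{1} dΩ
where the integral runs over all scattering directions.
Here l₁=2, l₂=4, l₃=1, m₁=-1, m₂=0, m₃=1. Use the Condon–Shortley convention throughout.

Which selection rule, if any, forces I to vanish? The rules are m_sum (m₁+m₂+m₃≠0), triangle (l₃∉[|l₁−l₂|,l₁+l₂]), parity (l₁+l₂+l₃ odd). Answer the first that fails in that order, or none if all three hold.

triangle

azimuthal sum: -1 + 0 + 1 = 0  ✓
l₃ must lie in [2,6]; have l₃=1  ✗
L = 2 + 4 + 1 = 7 (odd)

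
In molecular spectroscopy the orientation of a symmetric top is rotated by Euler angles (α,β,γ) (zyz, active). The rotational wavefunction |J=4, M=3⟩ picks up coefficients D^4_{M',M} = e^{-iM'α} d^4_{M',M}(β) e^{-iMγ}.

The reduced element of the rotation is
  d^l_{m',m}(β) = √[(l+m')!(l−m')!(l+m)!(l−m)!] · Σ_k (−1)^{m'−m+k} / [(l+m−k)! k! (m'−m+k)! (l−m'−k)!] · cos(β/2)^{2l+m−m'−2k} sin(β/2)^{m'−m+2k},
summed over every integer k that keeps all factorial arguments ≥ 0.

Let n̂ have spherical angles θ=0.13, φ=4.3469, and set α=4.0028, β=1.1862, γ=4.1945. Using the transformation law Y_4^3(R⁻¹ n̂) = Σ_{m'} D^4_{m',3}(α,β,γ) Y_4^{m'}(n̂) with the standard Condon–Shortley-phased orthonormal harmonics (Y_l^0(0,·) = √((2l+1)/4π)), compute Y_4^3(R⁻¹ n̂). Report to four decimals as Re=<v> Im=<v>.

Re=0.4004 Im=-0.0676

Need the full column D^4_{m',3} for m'=−4..4 at α=4.0028, β=1.1862, γ=4.1945.
cos(β/2)=0.829212, sin(β/2)=0.558934
d^4_{-4,3}: single k=7 term ⇒ +0.039970;  D = -0.038345-0.011280i
d^4_{-3,3}: k∈[6..7] ⇒ +0.146755 -0.009525 = +0.137230;  D = +0.115155-0.074642i
d^4_{-2,3}: k∈[5..6] ⇒ +0.349129 -0.052876 = +0.296253;  D = -0.039723+0.293578i
d^4_{-1,3}: k∈[4..5] ⇒ +0.610414 -0.166405 = +0.444009;  D = -0.295009-0.331834i
d^4_{0,3}: k∈[3..4] ⇒ +0.809979 -0.368014 = +0.441965;  D = +0.441901-0.007570i
d^4_{1,3}: k∈[2..3] ⇒ +0.806093 -0.610414 = +0.195679;  D = -0.124928+0.150610i
d^4_{2,3}: k∈[1..2] ⇒ +0.563746 -0.768414 = -0.204668;  D = +0.034374+0.201761i
d^4_{3,3}: k∈[0..1] ⇒ +0.223524 -0.710907 = -0.487383;  D = -0.417822-0.250933i
d^4_{4,3}: single k=0 term ⇒ -0.426152;  D = +0.404470-0.134201i
Y_4^{m'}(θ=0.13,φ=4.3469) and Σ D·Y over m':
  (-0.0383-0.0113i)·(+0.0000+0.0001i)  (+0.1152-0.0746i)·(+0.0024-0.0012i)  (-0.0397+0.2936i)·(-0.0246-0.0221i)  (-0.2950-0.3318i)·(-0.0844+0.2205i)  (+0.4419-0.0076i)·(+0.7762+0.0000i)  (-0.1249+0.1506i)·(+0.0844+0.2205i)  (+0.0344+0.2018i)·(-0.0246+0.0221i)  (-0.4178-0.2509i)·(-0.0024-0.0012i)  (+0.4045-0.1342i)·(+0.0000-0.0001i)
Y_4^3(R⁻¹ n̂) = +0.400351-0.067581i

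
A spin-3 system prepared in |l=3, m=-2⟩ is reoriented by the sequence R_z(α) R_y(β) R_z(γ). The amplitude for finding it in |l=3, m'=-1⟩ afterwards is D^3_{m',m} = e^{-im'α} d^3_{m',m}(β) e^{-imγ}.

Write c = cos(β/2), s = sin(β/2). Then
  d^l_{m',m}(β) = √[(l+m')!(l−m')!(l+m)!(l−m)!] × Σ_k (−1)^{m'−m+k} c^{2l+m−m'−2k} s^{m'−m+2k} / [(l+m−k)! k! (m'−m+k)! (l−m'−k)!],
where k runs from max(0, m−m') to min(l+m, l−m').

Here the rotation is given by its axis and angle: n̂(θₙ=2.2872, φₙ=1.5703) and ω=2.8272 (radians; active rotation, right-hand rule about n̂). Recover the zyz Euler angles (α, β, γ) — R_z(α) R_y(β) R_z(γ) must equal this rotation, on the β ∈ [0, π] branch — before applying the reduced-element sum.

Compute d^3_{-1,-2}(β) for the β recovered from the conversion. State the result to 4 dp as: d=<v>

Axis–angle → zyz. n̂ = (sinθₙcosφₙ, sinθₙsinφₙ, cosθₙ) = (+0.000374, +0.754172, -0.656677), ω = 2.8272.
R = I cosω + sinω [n̂]ₓ + (1−cosω) n̂n̂ᵀ gives
  R = [-0.950984, +0.203621, +0.232740; -0.202519, +0.158688, -0.966335; -0.233699, -0.966104, -0.109673]
β = atan2(√(R₁₃²+R₂₃²), R₃₃) = 1.680690; α = atan2(R₂₃, R₁₃) mod 2π = 4.948736; γ = atan2(R₃₂, −R₃₁) mod 2π = 4.949728
d^3_{-1,-2}(β=1.6807) via the finite sum:
With c≡cos(β/2)=0.667206 and s≡sin(β/2)=0.744873, N=[2·24·1·120]^{1/2}=75.894664
k: max(0,(-2)−(-1))=0 … min(3+(-2),3−(-1))=1
  k=0: (−1)^1·75.8947/(24)·0.6672^5·0.7449^1 = -0.311445
  k=1: (−1)^2·75.8947/(12)·0.6672^3·0.7449^3 = +0.776349
d^3_{-1,-2}(1.6807) = -0.311445 +0.776349 = +0.464904

d=0.4649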